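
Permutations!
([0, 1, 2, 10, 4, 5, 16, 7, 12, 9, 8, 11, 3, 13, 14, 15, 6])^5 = (3 10 8 12)(6 16)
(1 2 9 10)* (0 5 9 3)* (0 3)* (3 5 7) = (0 7 3 5 9 10 1 2) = [7, 2, 0, 5, 4, 9, 6, 3, 8, 10, 1]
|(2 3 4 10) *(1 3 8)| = |(1 3 4 10 2 8)| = 6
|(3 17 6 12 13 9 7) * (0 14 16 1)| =|(0 14 16 1)(3 17 6 12 13 9 7)| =28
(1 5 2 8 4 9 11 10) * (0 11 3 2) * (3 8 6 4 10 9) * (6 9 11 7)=(11)(0 7 6 4 3 2 9 8 10 1 5)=[7, 5, 9, 2, 3, 0, 4, 6, 10, 8, 1, 11]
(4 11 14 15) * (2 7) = (2 7)(4 11 14 15) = [0, 1, 7, 3, 11, 5, 6, 2, 8, 9, 10, 14, 12, 13, 15, 4]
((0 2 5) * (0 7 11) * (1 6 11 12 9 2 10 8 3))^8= (0 10 8 3 1 6 11)(2 12 5 9 7)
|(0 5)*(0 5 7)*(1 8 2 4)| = 4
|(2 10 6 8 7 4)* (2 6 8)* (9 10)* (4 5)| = 8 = |(2 9 10 8 7 5 4 6)|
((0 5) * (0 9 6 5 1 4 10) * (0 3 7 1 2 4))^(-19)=(0 4 3 1 2 10 7)(5 6 9)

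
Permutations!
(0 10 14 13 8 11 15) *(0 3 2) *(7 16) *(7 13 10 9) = (0 9 7 16 13 8 11 15 3 2)(10 14) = [9, 1, 0, 2, 4, 5, 6, 16, 11, 7, 14, 15, 12, 8, 10, 3, 13]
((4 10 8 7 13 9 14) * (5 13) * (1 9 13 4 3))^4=((1 9 14 3)(4 10 8 7 5))^4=(14)(4 5 7 8 10)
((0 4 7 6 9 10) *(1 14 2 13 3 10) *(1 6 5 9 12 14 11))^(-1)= (0 10 3 13 2 14 12 6 9 5 7 4)(1 11)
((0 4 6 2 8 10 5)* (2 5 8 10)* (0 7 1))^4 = (0 7 6)(1 5 4)(2 10 8)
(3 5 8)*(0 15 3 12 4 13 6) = [15, 1, 2, 5, 13, 8, 0, 7, 12, 9, 10, 11, 4, 6, 14, 3] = (0 15 3 5 8 12 4 13 6)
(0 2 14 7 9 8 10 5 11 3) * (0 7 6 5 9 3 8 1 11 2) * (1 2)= (1 11 8 10 9 2 14 6 5)(3 7)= [0, 11, 14, 7, 4, 1, 5, 3, 10, 2, 9, 8, 12, 13, 6]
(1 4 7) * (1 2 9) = (1 4 7 2 9) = [0, 4, 9, 3, 7, 5, 6, 2, 8, 1]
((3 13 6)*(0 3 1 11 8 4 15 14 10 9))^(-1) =((0 3 13 6 1 11 8 4 15 14 10 9))^(-1) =(0 9 10 14 15 4 8 11 1 6 13 3)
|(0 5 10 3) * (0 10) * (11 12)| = 2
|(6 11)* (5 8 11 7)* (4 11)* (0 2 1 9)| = |(0 2 1 9)(4 11 6 7 5 8)| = 12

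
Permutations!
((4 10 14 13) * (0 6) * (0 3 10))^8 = (0 6 3 10 14 13 4)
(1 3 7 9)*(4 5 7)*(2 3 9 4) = (1 9)(2 3)(4 5 7) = [0, 9, 3, 2, 5, 7, 6, 4, 8, 1]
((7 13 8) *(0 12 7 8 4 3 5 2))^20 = ((0 12 7 13 4 3 5 2))^20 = (0 4)(2 13)(3 12)(5 7)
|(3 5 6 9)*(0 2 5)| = |(0 2 5 6 9 3)| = 6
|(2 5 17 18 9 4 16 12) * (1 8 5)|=10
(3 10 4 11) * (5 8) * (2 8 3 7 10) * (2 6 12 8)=(3 6 12 8 5)(4 11 7 10)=[0, 1, 2, 6, 11, 3, 12, 10, 5, 9, 4, 7, 8]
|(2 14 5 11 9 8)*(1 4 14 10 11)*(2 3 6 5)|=|(1 4 14 2 10 11 9 8 3 6 5)|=11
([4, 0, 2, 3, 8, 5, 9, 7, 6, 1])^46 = [9, 6, 2, 3, 1, 5, 4, 7, 0, 8]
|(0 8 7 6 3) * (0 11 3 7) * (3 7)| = 4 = |(0 8)(3 11 7 6)|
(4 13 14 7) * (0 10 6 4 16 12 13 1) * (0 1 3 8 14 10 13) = (0 13 10 6 4 3 8 14 7 16 12) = [13, 1, 2, 8, 3, 5, 4, 16, 14, 9, 6, 11, 0, 10, 7, 15, 12]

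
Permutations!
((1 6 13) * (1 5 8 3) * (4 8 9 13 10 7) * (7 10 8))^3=(13)(1 3 8 6)(4 7)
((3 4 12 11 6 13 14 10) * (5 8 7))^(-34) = ((3 4 12 11 6 13 14 10)(5 8 7))^(-34) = (3 14 6 12)(4 10 13 11)(5 7 8)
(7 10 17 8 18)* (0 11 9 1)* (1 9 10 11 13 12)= (0 13 12 1)(7 11 10 17 8 18)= [13, 0, 2, 3, 4, 5, 6, 11, 18, 9, 17, 10, 1, 12, 14, 15, 16, 8, 7]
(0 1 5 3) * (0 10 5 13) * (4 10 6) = (0 1 13)(3 6 4 10 5) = [1, 13, 2, 6, 10, 3, 4, 7, 8, 9, 5, 11, 12, 0]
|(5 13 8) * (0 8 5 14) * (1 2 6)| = 6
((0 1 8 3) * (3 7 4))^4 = ((0 1 8 7 4 3))^4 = (0 4 8)(1 3 7)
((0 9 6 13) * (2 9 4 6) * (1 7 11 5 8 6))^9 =((0 4 1 7 11 5 8 6 13)(2 9))^9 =(13)(2 9)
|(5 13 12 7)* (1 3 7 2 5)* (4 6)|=12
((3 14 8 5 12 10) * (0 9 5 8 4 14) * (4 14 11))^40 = ((14)(0 9 5 12 10 3)(4 11))^40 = (14)(0 10 5)(3 12 9)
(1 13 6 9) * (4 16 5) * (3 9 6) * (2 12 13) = (1 2 12 13 3 9)(4 16 5) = [0, 2, 12, 9, 16, 4, 6, 7, 8, 1, 10, 11, 13, 3, 14, 15, 5]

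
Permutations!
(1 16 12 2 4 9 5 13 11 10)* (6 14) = (1 16 12 2 4 9 5 13 11 10)(6 14) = [0, 16, 4, 3, 9, 13, 14, 7, 8, 5, 1, 10, 2, 11, 6, 15, 12]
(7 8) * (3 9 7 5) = [0, 1, 2, 9, 4, 3, 6, 8, 5, 7] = (3 9 7 8 5)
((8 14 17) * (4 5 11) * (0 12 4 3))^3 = (17)(0 5)(3 4)(11 12)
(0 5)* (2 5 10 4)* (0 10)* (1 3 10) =[0, 3, 5, 10, 2, 1, 6, 7, 8, 9, 4] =(1 3 10 4 2 5)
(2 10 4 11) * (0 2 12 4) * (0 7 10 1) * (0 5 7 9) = (0 2 1 5 7 10 9)(4 11 12) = [2, 5, 1, 3, 11, 7, 6, 10, 8, 0, 9, 12, 4]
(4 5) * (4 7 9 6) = (4 5 7 9 6) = [0, 1, 2, 3, 5, 7, 4, 9, 8, 6]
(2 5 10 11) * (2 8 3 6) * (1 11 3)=(1 11 8)(2 5 10 3 6)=[0, 11, 5, 6, 4, 10, 2, 7, 1, 9, 3, 8]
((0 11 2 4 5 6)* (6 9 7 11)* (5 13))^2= (2 13 9 11 4 5 7)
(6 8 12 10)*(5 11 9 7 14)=(5 11 9 7 14)(6 8 12 10)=[0, 1, 2, 3, 4, 11, 8, 14, 12, 7, 6, 9, 10, 13, 5]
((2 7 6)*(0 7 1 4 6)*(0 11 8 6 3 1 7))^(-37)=(1 3 4)(2 8 7 6 11)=((1 4 3)(2 7 11 8 6))^(-37)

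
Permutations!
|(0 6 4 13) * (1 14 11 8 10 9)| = |(0 6 4 13)(1 14 11 8 10 9)| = 12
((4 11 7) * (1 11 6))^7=(1 7 6 11 4)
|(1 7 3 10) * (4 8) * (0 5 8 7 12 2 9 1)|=|(0 5 8 4 7 3 10)(1 12 2 9)|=28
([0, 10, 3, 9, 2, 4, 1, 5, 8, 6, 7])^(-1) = [0, 6, 4, 2, 5, 7, 9, 10, 8, 3, 1]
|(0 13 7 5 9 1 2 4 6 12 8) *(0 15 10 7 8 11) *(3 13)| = 15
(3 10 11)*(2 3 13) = (2 3 10 11 13) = [0, 1, 3, 10, 4, 5, 6, 7, 8, 9, 11, 13, 12, 2]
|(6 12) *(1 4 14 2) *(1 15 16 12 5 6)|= |(1 4 14 2 15 16 12)(5 6)|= 14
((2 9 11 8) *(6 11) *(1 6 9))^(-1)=((1 6 11 8 2))^(-1)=(1 2 8 11 6)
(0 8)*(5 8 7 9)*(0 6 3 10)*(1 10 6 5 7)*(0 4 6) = (0 1 10 4 6 3)(5 8)(7 9) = [1, 10, 2, 0, 6, 8, 3, 9, 5, 7, 4]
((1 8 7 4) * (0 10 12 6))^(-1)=(0 6 12 10)(1 4 7 8)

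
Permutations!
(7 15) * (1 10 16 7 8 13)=(1 10 16 7 15 8 13)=[0, 10, 2, 3, 4, 5, 6, 15, 13, 9, 16, 11, 12, 1, 14, 8, 7]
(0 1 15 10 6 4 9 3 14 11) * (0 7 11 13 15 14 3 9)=(0 1 14 13 15 10 6 4)(7 11)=[1, 14, 2, 3, 0, 5, 4, 11, 8, 9, 6, 7, 12, 15, 13, 10]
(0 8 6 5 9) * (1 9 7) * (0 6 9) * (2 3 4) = [8, 0, 3, 4, 2, 7, 5, 1, 9, 6] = (0 8 9 6 5 7 1)(2 3 4)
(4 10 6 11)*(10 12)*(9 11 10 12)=[0, 1, 2, 3, 9, 5, 10, 7, 8, 11, 6, 4, 12]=(12)(4 9 11)(6 10)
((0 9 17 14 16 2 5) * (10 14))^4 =((0 9 17 10 14 16 2 5))^4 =(0 14)(2 17)(5 10)(9 16)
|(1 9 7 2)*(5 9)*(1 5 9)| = 5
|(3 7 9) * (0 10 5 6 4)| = |(0 10 5 6 4)(3 7 9)| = 15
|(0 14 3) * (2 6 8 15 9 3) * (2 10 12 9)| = |(0 14 10 12 9 3)(2 6 8 15)| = 12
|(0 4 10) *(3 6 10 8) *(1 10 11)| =|(0 4 8 3 6 11 1 10)| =8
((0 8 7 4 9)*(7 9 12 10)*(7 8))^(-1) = (0 9 8 10 12 4 7)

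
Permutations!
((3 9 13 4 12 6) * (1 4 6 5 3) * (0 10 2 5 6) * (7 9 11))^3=(0 5 7)(1 6 12 4)(2 11 13)(3 9 10)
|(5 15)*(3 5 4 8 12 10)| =7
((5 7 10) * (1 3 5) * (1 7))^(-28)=(10)(1 5 3)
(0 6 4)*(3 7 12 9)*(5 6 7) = (0 7 12 9 3 5 6 4) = [7, 1, 2, 5, 0, 6, 4, 12, 8, 3, 10, 11, 9]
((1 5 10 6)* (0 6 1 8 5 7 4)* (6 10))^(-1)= (0 4 7 1 10)(5 8 6)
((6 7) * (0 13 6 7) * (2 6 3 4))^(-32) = ((0 13 3 4 2 6))^(-32) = (0 2 3)(4 13 6)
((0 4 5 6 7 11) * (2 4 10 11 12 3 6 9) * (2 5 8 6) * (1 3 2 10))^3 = (0 10 1 11 3)(2 6)(4 7)(5 9)(8 12)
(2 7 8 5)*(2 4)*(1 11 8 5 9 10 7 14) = (1 11 8 9 10 7 5 4 2 14) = [0, 11, 14, 3, 2, 4, 6, 5, 9, 10, 7, 8, 12, 13, 1]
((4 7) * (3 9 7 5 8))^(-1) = ((3 9 7 4 5 8))^(-1) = (3 8 5 4 7 9)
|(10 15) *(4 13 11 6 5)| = |(4 13 11 6 5)(10 15)| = 10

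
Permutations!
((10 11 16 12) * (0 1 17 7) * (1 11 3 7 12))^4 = (0 17 7 1 3 16 10 11 12)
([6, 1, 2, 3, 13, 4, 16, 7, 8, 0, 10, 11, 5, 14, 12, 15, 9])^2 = (0 16)(4 14 5 13 12)(6 9)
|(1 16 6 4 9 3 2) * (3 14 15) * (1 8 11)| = |(1 16 6 4 9 14 15 3 2 8 11)| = 11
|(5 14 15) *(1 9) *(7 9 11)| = |(1 11 7 9)(5 14 15)| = 12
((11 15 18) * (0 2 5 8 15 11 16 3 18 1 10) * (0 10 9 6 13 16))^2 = (0 5 15 9 13 3)(1 6 16 18 2 8) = ((0 2 5 8 15 1 9 6 13 16 3 18))^2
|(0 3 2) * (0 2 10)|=|(0 3 10)|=3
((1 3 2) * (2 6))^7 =(1 2 6 3)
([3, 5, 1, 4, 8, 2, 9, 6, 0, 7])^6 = (9)(0 4)(3 8)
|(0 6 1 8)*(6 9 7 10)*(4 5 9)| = 9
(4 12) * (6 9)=[0, 1, 2, 3, 12, 5, 9, 7, 8, 6, 10, 11, 4]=(4 12)(6 9)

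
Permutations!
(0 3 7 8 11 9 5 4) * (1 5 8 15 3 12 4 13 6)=[12, 5, 2, 7, 0, 13, 1, 15, 11, 8, 10, 9, 4, 6, 14, 3]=(0 12 4)(1 5 13 6)(3 7 15)(8 11 9)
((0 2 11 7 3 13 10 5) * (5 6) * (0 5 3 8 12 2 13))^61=(0 13 10 6 3)(2 11 7 8 12)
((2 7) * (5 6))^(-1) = ((2 7)(5 6))^(-1) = (2 7)(5 6)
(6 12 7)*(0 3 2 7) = [3, 1, 7, 2, 4, 5, 12, 6, 8, 9, 10, 11, 0] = (0 3 2 7 6 12)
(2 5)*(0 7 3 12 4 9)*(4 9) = (0 7 3 12 9)(2 5) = [7, 1, 5, 12, 4, 2, 6, 3, 8, 0, 10, 11, 9]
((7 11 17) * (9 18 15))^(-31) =(7 17 11)(9 15 18)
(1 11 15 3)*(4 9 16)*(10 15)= (1 11 10 15 3)(4 9 16)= [0, 11, 2, 1, 9, 5, 6, 7, 8, 16, 15, 10, 12, 13, 14, 3, 4]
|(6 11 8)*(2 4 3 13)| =12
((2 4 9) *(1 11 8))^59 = ((1 11 8)(2 4 9))^59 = (1 8 11)(2 9 4)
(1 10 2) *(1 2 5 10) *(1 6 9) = (1 6 9)(5 10) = [0, 6, 2, 3, 4, 10, 9, 7, 8, 1, 5]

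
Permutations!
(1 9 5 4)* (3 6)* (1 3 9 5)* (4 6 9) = (1 5 6 4 3 9) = [0, 5, 2, 9, 3, 6, 4, 7, 8, 1]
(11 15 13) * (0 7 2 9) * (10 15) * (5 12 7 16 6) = [16, 1, 9, 3, 4, 12, 5, 2, 8, 0, 15, 10, 7, 11, 14, 13, 6] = (0 16 6 5 12 7 2 9)(10 15 13 11)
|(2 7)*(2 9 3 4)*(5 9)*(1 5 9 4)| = 7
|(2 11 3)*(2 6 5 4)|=|(2 11 3 6 5 4)|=6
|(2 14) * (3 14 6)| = |(2 6 3 14)| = 4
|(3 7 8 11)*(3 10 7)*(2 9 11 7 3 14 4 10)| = 12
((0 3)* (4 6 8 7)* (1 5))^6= (4 8)(6 7)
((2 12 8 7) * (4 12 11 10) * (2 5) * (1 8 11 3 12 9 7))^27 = (12)(1 8) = ((1 8)(2 3 12 11 10 4 9 7 5))^27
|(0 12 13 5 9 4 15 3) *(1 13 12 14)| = 9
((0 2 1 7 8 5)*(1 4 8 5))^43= ((0 2 4 8 1 7 5))^43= (0 2 4 8 1 7 5)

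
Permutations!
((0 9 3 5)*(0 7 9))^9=((3 5 7 9))^9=(3 5 7 9)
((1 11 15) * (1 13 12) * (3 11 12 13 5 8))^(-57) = ((1 12)(3 11 15 5 8))^(-57) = (1 12)(3 5 11 8 15)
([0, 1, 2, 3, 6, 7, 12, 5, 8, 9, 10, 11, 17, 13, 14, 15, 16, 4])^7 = (4 17 12 6)(5 7)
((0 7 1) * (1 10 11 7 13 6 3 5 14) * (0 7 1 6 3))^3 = (0 5)(1 11 10 7)(3 6)(13 14)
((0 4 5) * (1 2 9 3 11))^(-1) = ((0 4 5)(1 2 9 3 11))^(-1) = (0 5 4)(1 11 3 9 2)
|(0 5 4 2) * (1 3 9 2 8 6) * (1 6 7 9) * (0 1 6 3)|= 8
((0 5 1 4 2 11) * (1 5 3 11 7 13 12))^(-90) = ((0 3 11)(1 4 2 7 13 12))^(-90) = (13)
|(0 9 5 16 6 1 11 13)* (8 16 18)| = 10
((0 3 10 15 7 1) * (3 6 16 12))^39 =(0 12 15)(1 16 10)(3 7 6)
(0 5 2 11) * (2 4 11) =(0 5 4 11) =[5, 1, 2, 3, 11, 4, 6, 7, 8, 9, 10, 0]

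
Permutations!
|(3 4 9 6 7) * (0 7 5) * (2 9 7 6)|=|(0 6 5)(2 9)(3 4 7)|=6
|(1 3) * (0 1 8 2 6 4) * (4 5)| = 8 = |(0 1 3 8 2 6 5 4)|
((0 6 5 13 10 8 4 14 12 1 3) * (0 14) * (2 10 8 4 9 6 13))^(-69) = ((0 13 8 9 6 5 2 10 4)(1 3 14 12))^(-69) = (0 9 2)(1 12 14 3)(4 8 5)(6 10 13)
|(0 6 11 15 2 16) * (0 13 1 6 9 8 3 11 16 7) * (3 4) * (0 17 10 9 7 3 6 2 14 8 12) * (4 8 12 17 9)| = 16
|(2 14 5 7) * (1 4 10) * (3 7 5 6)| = 15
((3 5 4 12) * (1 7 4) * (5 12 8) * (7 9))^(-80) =(12)(1 8 7)(4 9 5)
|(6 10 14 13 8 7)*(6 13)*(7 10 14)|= 4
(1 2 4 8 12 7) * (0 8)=(0 8 12 7 1 2 4)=[8, 2, 4, 3, 0, 5, 6, 1, 12, 9, 10, 11, 7]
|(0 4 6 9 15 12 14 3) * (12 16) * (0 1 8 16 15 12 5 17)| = |(0 4 6 9 12 14 3 1 8 16 5 17)| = 12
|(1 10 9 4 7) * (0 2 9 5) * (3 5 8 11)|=|(0 2 9 4 7 1 10 8 11 3 5)|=11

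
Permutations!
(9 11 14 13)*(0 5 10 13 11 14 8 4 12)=(0 5 10 13 9 14 11 8 4 12)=[5, 1, 2, 3, 12, 10, 6, 7, 4, 14, 13, 8, 0, 9, 11]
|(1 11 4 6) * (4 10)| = |(1 11 10 4 6)| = 5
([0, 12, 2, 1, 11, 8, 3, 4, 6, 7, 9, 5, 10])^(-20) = [0, 10, 2, 12, 5, 6, 1, 11, 3, 4, 7, 8, 9]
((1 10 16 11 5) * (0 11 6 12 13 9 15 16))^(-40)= ((0 11 5 1 10)(6 12 13 9 15 16))^(-40)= (6 13 15)(9 16 12)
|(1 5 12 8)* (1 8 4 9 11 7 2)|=8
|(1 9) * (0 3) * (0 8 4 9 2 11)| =8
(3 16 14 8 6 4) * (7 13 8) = (3 16 14 7 13 8 6 4) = [0, 1, 2, 16, 3, 5, 4, 13, 6, 9, 10, 11, 12, 8, 7, 15, 14]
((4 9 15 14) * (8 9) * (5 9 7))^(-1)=(4 14 15 9 5 7 8)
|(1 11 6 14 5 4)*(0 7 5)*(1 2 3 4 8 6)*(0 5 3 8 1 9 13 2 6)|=|(0 7 3 4 6 14 5 1 11 9 13 2 8)|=13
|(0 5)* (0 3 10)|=4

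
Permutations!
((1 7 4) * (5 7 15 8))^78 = ((1 15 8 5 7 4))^78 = (15)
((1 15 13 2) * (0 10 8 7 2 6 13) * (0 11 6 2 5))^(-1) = (0 5 7 8 10)(1 2 13 6 11 15)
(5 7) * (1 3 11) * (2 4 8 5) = (1 3 11)(2 4 8 5 7) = [0, 3, 4, 11, 8, 7, 6, 2, 5, 9, 10, 1]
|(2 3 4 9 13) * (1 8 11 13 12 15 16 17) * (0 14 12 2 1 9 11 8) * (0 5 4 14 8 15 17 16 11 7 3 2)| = |(0 8 15 11 13 1 5 4 7 3 14 12 17 9)| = 14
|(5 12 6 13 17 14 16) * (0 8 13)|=|(0 8 13 17 14 16 5 12 6)|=9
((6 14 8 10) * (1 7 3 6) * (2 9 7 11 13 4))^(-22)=(1 13 2 7 6 8)(3 14 10 11 4 9)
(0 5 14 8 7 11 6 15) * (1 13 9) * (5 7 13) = [7, 5, 2, 3, 4, 14, 15, 11, 13, 1, 10, 6, 12, 9, 8, 0] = (0 7 11 6 15)(1 5 14 8 13 9)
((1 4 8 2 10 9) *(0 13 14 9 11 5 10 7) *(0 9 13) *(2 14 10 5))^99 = (1 9 7 2 11 10 13 14 8 4)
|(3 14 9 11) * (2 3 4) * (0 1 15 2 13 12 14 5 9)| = 12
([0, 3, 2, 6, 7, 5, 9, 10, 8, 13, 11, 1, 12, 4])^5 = (1 4 3 7 6 10 9 11 13)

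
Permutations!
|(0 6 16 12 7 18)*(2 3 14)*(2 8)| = |(0 6 16 12 7 18)(2 3 14 8)| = 12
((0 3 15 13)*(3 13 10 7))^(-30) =(3 10)(7 15)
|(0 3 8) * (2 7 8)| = |(0 3 2 7 8)| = 5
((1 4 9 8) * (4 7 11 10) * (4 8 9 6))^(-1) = ((1 7 11 10 8)(4 6))^(-1) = (1 8 10 11 7)(4 6)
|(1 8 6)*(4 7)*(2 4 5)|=|(1 8 6)(2 4 7 5)|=12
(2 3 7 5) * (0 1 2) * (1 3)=(0 3 7 5)(1 2)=[3, 2, 1, 7, 4, 0, 6, 5]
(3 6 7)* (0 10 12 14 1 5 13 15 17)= [10, 5, 2, 6, 4, 13, 7, 3, 8, 9, 12, 11, 14, 15, 1, 17, 16, 0]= (0 10 12 14 1 5 13 15 17)(3 6 7)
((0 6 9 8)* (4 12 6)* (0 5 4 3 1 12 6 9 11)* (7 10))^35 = (0 8)(1 4)(3 5)(6 12)(7 10)(9 11)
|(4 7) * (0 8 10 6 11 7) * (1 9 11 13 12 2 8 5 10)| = |(0 5 10 6 13 12 2 8 1 9 11 7 4)| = 13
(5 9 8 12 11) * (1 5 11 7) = (1 5 9 8 12 7) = [0, 5, 2, 3, 4, 9, 6, 1, 12, 8, 10, 11, 7]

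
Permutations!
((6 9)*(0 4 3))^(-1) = ((0 4 3)(6 9))^(-1) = (0 3 4)(6 9)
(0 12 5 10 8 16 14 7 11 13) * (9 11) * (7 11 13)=(0 12 5 10 8 16 14 11 7 9 13)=[12, 1, 2, 3, 4, 10, 6, 9, 16, 13, 8, 7, 5, 0, 11, 15, 14]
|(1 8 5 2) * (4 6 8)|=|(1 4 6 8 5 2)|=6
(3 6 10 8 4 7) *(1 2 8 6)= (1 2 8 4 7 3)(6 10)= [0, 2, 8, 1, 7, 5, 10, 3, 4, 9, 6]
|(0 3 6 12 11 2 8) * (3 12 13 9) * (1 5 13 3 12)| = |(0 1 5 13 9 12 11 2 8)(3 6)| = 18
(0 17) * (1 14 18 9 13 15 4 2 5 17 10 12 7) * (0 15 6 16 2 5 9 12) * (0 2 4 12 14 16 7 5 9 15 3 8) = (0 10 2 15 12 5 17 3 8)(1 16 4 9 13 6 7)(14 18) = [10, 16, 15, 8, 9, 17, 7, 1, 0, 13, 2, 11, 5, 6, 18, 12, 4, 3, 14]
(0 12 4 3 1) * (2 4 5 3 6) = (0 12 5 3 1)(2 4 6) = [12, 0, 4, 1, 6, 3, 2, 7, 8, 9, 10, 11, 5]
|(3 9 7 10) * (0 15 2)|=12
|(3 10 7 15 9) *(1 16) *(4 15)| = |(1 16)(3 10 7 4 15 9)| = 6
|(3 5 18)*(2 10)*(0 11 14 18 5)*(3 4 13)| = |(0 11 14 18 4 13 3)(2 10)| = 14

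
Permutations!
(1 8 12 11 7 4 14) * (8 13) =(1 13 8 12 11 7 4 14) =[0, 13, 2, 3, 14, 5, 6, 4, 12, 9, 10, 7, 11, 8, 1]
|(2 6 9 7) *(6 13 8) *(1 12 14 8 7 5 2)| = |(1 12 14 8 6 9 5 2 13 7)| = 10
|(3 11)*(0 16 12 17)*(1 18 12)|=6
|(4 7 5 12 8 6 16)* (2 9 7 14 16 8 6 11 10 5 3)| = |(2 9 7 3)(4 14 16)(5 12 6 8 11 10)| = 12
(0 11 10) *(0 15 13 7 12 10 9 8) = (0 11 9 8)(7 12 10 15 13) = [11, 1, 2, 3, 4, 5, 6, 12, 0, 8, 15, 9, 10, 7, 14, 13]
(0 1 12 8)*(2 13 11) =[1, 12, 13, 3, 4, 5, 6, 7, 0, 9, 10, 2, 8, 11] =(0 1 12 8)(2 13 11)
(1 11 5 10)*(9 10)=(1 11 5 9 10)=[0, 11, 2, 3, 4, 9, 6, 7, 8, 10, 1, 5]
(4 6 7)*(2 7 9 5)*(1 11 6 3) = [0, 11, 7, 1, 3, 2, 9, 4, 8, 5, 10, 6] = (1 11 6 9 5 2 7 4 3)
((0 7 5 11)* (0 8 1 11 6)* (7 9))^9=(11)(0 6 5 7 9)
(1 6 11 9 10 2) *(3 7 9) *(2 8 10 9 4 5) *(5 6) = (1 5 2)(3 7 4 6 11)(8 10) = [0, 5, 1, 7, 6, 2, 11, 4, 10, 9, 8, 3]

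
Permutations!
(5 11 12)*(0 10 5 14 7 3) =(0 10 5 11 12 14 7 3) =[10, 1, 2, 0, 4, 11, 6, 3, 8, 9, 5, 12, 14, 13, 7]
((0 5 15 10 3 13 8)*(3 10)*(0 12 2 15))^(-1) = ((0 5)(2 15 3 13 8 12))^(-1) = (0 5)(2 12 8 13 3 15)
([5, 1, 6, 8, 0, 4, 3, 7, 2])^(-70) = [4, 1, 3, 2, 5, 0, 8, 7, 6]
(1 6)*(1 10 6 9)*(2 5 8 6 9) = (1 2 5 8 6 10 9) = [0, 2, 5, 3, 4, 8, 10, 7, 6, 1, 9]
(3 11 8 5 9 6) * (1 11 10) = [0, 11, 2, 10, 4, 9, 3, 7, 5, 6, 1, 8] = (1 11 8 5 9 6 3 10)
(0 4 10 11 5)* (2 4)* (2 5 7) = (0 5)(2 4 10 11 7) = [5, 1, 4, 3, 10, 0, 6, 2, 8, 9, 11, 7]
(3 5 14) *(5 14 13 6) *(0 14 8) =[14, 1, 2, 8, 4, 13, 5, 7, 0, 9, 10, 11, 12, 6, 3] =(0 14 3 8)(5 13 6)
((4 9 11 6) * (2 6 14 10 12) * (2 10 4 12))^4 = ((2 6 12 10)(4 9 11 14))^4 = (14)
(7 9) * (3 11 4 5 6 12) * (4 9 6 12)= (3 11 9 7 6 4 5 12)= [0, 1, 2, 11, 5, 12, 4, 6, 8, 7, 10, 9, 3]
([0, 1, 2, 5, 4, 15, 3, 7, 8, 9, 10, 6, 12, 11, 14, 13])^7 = [0, 1, 2, 5, 4, 15, 3, 7, 8, 9, 10, 6, 12, 11, 14, 13]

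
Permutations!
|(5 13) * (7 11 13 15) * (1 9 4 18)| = 20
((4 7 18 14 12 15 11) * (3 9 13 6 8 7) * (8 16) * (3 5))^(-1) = (3 5 4 11 15 12 14 18 7 8 16 6 13 9) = ((3 9 13 6 16 8 7 18 14 12 15 11 4 5))^(-1)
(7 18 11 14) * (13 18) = (7 13 18 11 14) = [0, 1, 2, 3, 4, 5, 6, 13, 8, 9, 10, 14, 12, 18, 7, 15, 16, 17, 11]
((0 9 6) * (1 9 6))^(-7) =(0 6)(1 9)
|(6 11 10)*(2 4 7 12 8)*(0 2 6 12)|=20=|(0 2 4 7)(6 11 10 12 8)|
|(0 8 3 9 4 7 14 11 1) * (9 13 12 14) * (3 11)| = |(0 8 11 1)(3 13 12 14)(4 7 9)| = 12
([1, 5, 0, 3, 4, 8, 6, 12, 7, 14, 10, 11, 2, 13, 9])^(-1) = (0 2 12 7 8 5 1)(9 14)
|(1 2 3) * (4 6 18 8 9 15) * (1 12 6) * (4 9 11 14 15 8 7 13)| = |(1 2 3 12 6 18 7 13 4)(8 11 14 15 9)| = 45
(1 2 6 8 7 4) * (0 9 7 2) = (0 9 7 4 1)(2 6 8) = [9, 0, 6, 3, 1, 5, 8, 4, 2, 7]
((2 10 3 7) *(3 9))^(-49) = ((2 10 9 3 7))^(-49) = (2 10 9 3 7)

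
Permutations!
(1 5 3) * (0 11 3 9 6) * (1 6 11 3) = (0 3 6)(1 5 9 11) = [3, 5, 2, 6, 4, 9, 0, 7, 8, 11, 10, 1]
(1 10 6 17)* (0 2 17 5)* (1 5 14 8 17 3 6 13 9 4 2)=(0 1 10 13 9 4 2 3 6 14 8 17 5)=[1, 10, 3, 6, 2, 0, 14, 7, 17, 4, 13, 11, 12, 9, 8, 15, 16, 5]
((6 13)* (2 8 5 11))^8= ((2 8 5 11)(6 13))^8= (13)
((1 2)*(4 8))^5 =(1 2)(4 8)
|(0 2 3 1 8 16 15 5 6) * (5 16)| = |(0 2 3 1 8 5 6)(15 16)| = 14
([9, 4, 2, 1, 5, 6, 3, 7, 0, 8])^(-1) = [8, 3, 2, 6, 1, 4, 5, 7, 9, 0]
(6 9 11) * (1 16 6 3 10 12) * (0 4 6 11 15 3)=(0 4 6 9 15 3 10 12 1 16 11)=[4, 16, 2, 10, 6, 5, 9, 7, 8, 15, 12, 0, 1, 13, 14, 3, 11]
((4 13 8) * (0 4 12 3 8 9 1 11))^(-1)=(0 11 1 9 13 4)(3 12 8)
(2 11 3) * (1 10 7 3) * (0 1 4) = [1, 10, 11, 2, 0, 5, 6, 3, 8, 9, 7, 4] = (0 1 10 7 3 2 11 4)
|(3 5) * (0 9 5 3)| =3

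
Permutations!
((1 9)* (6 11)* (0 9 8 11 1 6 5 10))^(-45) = (0 1 5 9 8 10 6 11)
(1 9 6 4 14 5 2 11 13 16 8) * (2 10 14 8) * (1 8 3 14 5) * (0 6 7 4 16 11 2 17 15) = (0 6 16 17 15)(1 9 7 4 3 14)(5 10)(11 13) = [6, 9, 2, 14, 3, 10, 16, 4, 8, 7, 5, 13, 12, 11, 1, 0, 17, 15]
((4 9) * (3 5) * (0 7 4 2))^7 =((0 7 4 9 2)(3 5))^7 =(0 4 2 7 9)(3 5)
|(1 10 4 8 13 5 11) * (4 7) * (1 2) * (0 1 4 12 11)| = |(0 1 10 7 12 11 2 4 8 13 5)| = 11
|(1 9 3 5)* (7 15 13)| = |(1 9 3 5)(7 15 13)| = 12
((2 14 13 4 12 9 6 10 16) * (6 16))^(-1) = (2 16 9 12 4 13 14)(6 10)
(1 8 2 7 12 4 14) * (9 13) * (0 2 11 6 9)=(0 2 7 12 4 14 1 8 11 6 9 13)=[2, 8, 7, 3, 14, 5, 9, 12, 11, 13, 10, 6, 4, 0, 1]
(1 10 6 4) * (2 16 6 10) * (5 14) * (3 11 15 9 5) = (1 2 16 6 4)(3 11 15 9 5 14) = [0, 2, 16, 11, 1, 14, 4, 7, 8, 5, 10, 15, 12, 13, 3, 9, 6]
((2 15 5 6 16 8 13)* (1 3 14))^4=((1 3 14)(2 15 5 6 16 8 13))^4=(1 3 14)(2 16 15 8 5 13 6)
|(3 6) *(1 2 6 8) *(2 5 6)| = 5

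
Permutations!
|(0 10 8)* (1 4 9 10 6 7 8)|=4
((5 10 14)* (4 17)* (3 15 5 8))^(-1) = ((3 15 5 10 14 8)(4 17))^(-1) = (3 8 14 10 5 15)(4 17)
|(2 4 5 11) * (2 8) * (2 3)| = |(2 4 5 11 8 3)| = 6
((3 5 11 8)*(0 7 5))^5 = ((0 7 5 11 8 3))^5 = (0 3 8 11 5 7)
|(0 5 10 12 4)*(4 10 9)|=4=|(0 5 9 4)(10 12)|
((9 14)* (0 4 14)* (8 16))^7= (0 9 14 4)(8 16)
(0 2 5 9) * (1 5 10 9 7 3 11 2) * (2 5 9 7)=(0 1 9)(2 10 7 3 11 5)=[1, 9, 10, 11, 4, 2, 6, 3, 8, 0, 7, 5]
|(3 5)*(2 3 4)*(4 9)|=5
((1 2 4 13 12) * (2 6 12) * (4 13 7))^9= ((1 6 12)(2 13)(4 7))^9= (2 13)(4 7)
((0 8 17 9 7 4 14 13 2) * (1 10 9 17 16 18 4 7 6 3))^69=(0 14 16 2 4 8 13 18)(1 3 6 9 10)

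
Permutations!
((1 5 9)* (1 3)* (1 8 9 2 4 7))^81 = (9)(1 5 2 4 7)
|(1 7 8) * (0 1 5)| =|(0 1 7 8 5)| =5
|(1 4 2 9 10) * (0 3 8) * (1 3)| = |(0 1 4 2 9 10 3 8)| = 8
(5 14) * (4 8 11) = (4 8 11)(5 14) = [0, 1, 2, 3, 8, 14, 6, 7, 11, 9, 10, 4, 12, 13, 5]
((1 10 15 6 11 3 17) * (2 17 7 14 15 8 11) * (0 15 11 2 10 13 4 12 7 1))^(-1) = ((0 15 6 10 8 2 17)(1 13 4 12 7 14 11 3))^(-1) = (0 17 2 8 10 6 15)(1 3 11 14 7 12 4 13)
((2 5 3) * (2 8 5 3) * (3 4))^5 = ((2 4 3 8 5))^5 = (8)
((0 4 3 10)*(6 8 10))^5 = ((0 4 3 6 8 10))^5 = (0 10 8 6 3 4)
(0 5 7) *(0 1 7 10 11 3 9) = (0 5 10 11 3 9)(1 7) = [5, 7, 2, 9, 4, 10, 6, 1, 8, 0, 11, 3]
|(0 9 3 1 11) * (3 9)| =|(0 3 1 11)| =4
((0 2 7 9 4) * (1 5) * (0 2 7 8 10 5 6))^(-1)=((0 7 9 4 2 8 10 5 1 6))^(-1)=(0 6 1 5 10 8 2 4 9 7)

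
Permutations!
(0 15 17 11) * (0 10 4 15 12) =[12, 1, 2, 3, 15, 5, 6, 7, 8, 9, 4, 10, 0, 13, 14, 17, 16, 11] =(0 12)(4 15 17 11 10)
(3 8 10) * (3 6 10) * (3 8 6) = (3 6 10) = [0, 1, 2, 6, 4, 5, 10, 7, 8, 9, 3]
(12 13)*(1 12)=(1 12 13)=[0, 12, 2, 3, 4, 5, 6, 7, 8, 9, 10, 11, 13, 1]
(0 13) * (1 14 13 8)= [8, 14, 2, 3, 4, 5, 6, 7, 1, 9, 10, 11, 12, 0, 13]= (0 8 1 14 13)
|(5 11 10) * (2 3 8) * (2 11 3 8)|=|(2 8 11 10 5 3)|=6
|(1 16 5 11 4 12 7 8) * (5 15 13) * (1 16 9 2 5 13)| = 11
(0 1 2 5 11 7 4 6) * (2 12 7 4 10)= (0 1 12 7 10 2 5 11 4 6)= [1, 12, 5, 3, 6, 11, 0, 10, 8, 9, 2, 4, 7]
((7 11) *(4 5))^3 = (4 5)(7 11)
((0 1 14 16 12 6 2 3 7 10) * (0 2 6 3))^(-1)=(0 2 10 7 3 12 16 14 1)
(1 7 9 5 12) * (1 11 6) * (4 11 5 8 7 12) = [0, 12, 2, 3, 11, 4, 1, 9, 7, 8, 10, 6, 5] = (1 12 5 4 11 6)(7 9 8)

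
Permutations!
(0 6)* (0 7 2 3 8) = [6, 1, 3, 8, 4, 5, 7, 2, 0] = (0 6 7 2 3 8)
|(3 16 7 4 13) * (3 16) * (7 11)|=5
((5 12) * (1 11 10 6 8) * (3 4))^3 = (1 6 11 8 10)(3 4)(5 12)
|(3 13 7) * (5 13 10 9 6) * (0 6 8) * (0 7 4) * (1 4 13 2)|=|(13)(0 6 5 2 1 4)(3 10 9 8 7)|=30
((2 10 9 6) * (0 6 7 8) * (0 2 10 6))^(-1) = ((2 6 10 9 7 8))^(-1) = (2 8 7 9 10 6)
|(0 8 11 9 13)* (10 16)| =10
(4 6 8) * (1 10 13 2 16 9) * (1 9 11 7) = (1 10 13 2 16 11 7)(4 6 8) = [0, 10, 16, 3, 6, 5, 8, 1, 4, 9, 13, 7, 12, 2, 14, 15, 11]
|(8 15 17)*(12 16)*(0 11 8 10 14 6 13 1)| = |(0 11 8 15 17 10 14 6 13 1)(12 16)| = 10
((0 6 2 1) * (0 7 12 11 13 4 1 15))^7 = (0 15 2 6)(1 7 12 11 13 4)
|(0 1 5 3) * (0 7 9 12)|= 7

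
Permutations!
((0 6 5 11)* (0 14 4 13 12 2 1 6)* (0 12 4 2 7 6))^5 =(0 11 12 14 7 2 6 1 5)(4 13) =((0 12 7 6 5 11 14 2 1)(4 13))^5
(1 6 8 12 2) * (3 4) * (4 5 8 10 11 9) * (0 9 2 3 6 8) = [9, 8, 1, 5, 6, 0, 10, 7, 12, 4, 11, 2, 3] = (0 9 4 6 10 11 2 1 8 12 3 5)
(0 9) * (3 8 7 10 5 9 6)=(0 6 3 8 7 10 5 9)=[6, 1, 2, 8, 4, 9, 3, 10, 7, 0, 5]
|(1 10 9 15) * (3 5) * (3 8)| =12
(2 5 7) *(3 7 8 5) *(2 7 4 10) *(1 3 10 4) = (1 3)(2 10)(5 8) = [0, 3, 10, 1, 4, 8, 6, 7, 5, 9, 2]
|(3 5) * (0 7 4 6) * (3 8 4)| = |(0 7 3 5 8 4 6)| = 7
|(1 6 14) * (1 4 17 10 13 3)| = 8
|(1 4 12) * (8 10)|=6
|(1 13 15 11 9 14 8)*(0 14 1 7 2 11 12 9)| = |(0 14 8 7 2 11)(1 13 15 12 9)| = 30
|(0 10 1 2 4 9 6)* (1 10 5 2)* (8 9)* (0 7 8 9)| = 8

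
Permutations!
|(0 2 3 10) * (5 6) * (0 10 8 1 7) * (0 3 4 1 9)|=|(10)(0 2 4 1 7 3 8 9)(5 6)|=8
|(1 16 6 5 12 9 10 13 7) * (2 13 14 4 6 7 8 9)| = 30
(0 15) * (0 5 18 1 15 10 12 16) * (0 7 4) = (0 10 12 16 7 4)(1 15 5 18) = [10, 15, 2, 3, 0, 18, 6, 4, 8, 9, 12, 11, 16, 13, 14, 5, 7, 17, 1]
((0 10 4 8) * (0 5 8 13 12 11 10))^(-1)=((4 13 12 11 10)(5 8))^(-1)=(4 10 11 12 13)(5 8)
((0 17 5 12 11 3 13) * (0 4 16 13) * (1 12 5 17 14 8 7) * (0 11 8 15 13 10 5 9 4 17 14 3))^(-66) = (1 8)(4 9 5 10 16)(7 12)(13 14)(15 17)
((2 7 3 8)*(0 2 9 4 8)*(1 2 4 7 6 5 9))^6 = ((0 4 8 1 2 6 5 9 7 3))^6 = (0 5 8 7 2)(1 3 6 4 9)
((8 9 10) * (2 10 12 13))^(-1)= (2 13 12 9 8 10)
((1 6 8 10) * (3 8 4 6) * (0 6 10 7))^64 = (10)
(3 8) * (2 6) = [0, 1, 6, 8, 4, 5, 2, 7, 3] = (2 6)(3 8)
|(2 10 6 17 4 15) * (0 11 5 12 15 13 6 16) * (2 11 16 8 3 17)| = |(0 16)(2 10 8 3 17 4 13 6)(5 12 15 11)| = 8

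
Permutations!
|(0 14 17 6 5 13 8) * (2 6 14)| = 6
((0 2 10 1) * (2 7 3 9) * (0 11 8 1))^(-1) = ((0 7 3 9 2 10)(1 11 8))^(-1) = (0 10 2 9 3 7)(1 8 11)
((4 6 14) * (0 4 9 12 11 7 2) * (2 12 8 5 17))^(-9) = ((0 4 6 14 9 8 5 17 2)(7 12 11))^(-9) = (17)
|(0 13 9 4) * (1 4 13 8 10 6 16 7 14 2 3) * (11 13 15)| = |(0 8 10 6 16 7 14 2 3 1 4)(9 15 11 13)| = 44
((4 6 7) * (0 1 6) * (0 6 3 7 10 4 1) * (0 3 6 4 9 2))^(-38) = (0 7 6 9)(1 10 2 3)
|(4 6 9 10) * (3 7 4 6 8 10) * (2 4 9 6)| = |(2 4 8 10)(3 7 9)| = 12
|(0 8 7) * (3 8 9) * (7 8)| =|(0 9 3 7)| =4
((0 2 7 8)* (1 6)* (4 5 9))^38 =((0 2 7 8)(1 6)(4 5 9))^38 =(0 7)(2 8)(4 9 5)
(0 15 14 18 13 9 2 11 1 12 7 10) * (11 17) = (0 15 14 18 13 9 2 17 11 1 12 7 10) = [15, 12, 17, 3, 4, 5, 6, 10, 8, 2, 0, 1, 7, 9, 18, 14, 16, 11, 13]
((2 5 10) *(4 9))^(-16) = ((2 5 10)(4 9))^(-16) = (2 10 5)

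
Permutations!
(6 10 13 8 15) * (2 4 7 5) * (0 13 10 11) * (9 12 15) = (0 13 8 9 12 15 6 11)(2 4 7 5) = [13, 1, 4, 3, 7, 2, 11, 5, 9, 12, 10, 0, 15, 8, 14, 6]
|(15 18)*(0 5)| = |(0 5)(15 18)| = 2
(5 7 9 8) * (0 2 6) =(0 2 6)(5 7 9 8) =[2, 1, 6, 3, 4, 7, 0, 9, 5, 8]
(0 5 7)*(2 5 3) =(0 3 2 5 7) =[3, 1, 5, 2, 4, 7, 6, 0]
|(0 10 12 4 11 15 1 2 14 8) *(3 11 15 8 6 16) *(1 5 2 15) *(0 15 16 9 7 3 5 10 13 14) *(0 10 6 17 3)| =77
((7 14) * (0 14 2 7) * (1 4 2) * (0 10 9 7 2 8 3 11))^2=(0 10 7 4 3)(1 8 11 14 9)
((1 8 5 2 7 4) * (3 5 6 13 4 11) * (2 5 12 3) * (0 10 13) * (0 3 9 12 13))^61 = (0 10)(1 8 6 3 13 4)(2 7 11)(9 12)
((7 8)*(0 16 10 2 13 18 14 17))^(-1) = ((0 16 10 2 13 18 14 17)(7 8))^(-1) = (0 17 14 18 13 2 10 16)(7 8)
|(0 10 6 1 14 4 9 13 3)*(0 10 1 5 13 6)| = 10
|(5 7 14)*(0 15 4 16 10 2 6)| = |(0 15 4 16 10 2 6)(5 7 14)| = 21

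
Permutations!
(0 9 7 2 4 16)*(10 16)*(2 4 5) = (0 9 7 4 10 16)(2 5) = [9, 1, 5, 3, 10, 2, 6, 4, 8, 7, 16, 11, 12, 13, 14, 15, 0]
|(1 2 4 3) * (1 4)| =2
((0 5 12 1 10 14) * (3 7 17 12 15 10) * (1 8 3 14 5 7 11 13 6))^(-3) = ((0 7 17 12 8 3 11 13 6 1 14)(5 15 10))^(-3) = (0 6 3 17 14 13 8 7 1 11 12)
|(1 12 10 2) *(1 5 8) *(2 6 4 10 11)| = |(1 12 11 2 5 8)(4 10 6)| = 6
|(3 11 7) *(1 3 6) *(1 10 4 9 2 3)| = 8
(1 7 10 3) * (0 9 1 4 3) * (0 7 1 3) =(0 9 3 4)(7 10) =[9, 1, 2, 4, 0, 5, 6, 10, 8, 3, 7]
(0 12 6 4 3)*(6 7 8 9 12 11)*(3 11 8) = (0 8 9 12 7 3)(4 11 6) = [8, 1, 2, 0, 11, 5, 4, 3, 9, 12, 10, 6, 7]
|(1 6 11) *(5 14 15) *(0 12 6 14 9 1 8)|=5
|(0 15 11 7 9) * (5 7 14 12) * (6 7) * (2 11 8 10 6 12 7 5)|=12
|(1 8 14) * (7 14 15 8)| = |(1 7 14)(8 15)| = 6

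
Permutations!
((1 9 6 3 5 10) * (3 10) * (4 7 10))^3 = (1 4)(3 5)(6 10)(7 9)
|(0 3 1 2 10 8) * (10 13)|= 7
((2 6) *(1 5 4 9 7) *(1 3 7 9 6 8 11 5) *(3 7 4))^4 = (2 3 8 4 11 6 5)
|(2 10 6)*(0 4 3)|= |(0 4 3)(2 10 6)|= 3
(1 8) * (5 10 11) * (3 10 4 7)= (1 8)(3 10 11 5 4 7)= [0, 8, 2, 10, 7, 4, 6, 3, 1, 9, 11, 5]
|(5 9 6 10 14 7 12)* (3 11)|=|(3 11)(5 9 6 10 14 7 12)|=14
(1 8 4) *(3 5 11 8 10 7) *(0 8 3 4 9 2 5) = [8, 10, 5, 0, 1, 11, 6, 4, 9, 2, 7, 3] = (0 8 9 2 5 11 3)(1 10 7 4)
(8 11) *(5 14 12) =(5 14 12)(8 11) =[0, 1, 2, 3, 4, 14, 6, 7, 11, 9, 10, 8, 5, 13, 12]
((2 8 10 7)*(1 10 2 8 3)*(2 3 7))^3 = ((1 10 2 7 8 3))^3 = (1 7)(2 3)(8 10)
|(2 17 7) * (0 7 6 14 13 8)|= |(0 7 2 17 6 14 13 8)|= 8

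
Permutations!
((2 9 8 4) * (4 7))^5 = ((2 9 8 7 4))^5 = (9)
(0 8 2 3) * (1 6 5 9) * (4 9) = (0 8 2 3)(1 6 5 4 9) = [8, 6, 3, 0, 9, 4, 5, 7, 2, 1]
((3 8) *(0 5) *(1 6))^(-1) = ((0 5)(1 6)(3 8))^(-1) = (0 5)(1 6)(3 8)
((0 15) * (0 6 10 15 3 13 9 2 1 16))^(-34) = (0 3 13 9 2 1 16)(6 15 10)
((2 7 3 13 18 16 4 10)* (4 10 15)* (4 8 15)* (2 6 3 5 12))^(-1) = (2 12 5 7)(3 6 10 16 18 13)(8 15) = ((2 7 5 12)(3 13 18 16 10 6)(8 15))^(-1)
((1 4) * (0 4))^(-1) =((0 4 1))^(-1) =(0 1 4)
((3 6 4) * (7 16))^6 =(16)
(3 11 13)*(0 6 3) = (0 6 3 11 13) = [6, 1, 2, 11, 4, 5, 3, 7, 8, 9, 10, 13, 12, 0]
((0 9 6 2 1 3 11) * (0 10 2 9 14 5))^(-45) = (14)(6 9)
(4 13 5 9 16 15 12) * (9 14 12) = (4 13 5 14 12)(9 16 15) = [0, 1, 2, 3, 13, 14, 6, 7, 8, 16, 10, 11, 4, 5, 12, 9, 15]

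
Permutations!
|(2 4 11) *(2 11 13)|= |(2 4 13)|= 3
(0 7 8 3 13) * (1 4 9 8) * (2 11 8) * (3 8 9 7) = (0 3 13)(1 4 7)(2 11 9) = [3, 4, 11, 13, 7, 5, 6, 1, 8, 2, 10, 9, 12, 0]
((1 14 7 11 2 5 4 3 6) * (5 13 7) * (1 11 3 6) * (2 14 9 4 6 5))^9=((1 9 4 5 6 11 14 2 13 7 3))^9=(1 7 2 11 5 9 3 13 14 6 4)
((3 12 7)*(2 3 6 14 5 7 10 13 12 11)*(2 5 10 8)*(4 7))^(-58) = (2 11 4 6 10 12)(3 5 7 14 13 8)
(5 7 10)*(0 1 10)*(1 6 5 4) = [6, 10, 2, 3, 1, 7, 5, 0, 8, 9, 4] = (0 6 5 7)(1 10 4)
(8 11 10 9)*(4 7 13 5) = [0, 1, 2, 3, 7, 4, 6, 13, 11, 8, 9, 10, 12, 5] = (4 7 13 5)(8 11 10 9)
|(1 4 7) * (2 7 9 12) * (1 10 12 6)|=4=|(1 4 9 6)(2 7 10 12)|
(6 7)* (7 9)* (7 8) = (6 9 8 7) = [0, 1, 2, 3, 4, 5, 9, 6, 7, 8]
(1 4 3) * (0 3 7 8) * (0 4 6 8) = (0 3 1 6 8 4 7) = [3, 6, 2, 1, 7, 5, 8, 0, 4]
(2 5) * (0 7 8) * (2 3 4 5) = [7, 1, 2, 4, 5, 3, 6, 8, 0] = (0 7 8)(3 4 5)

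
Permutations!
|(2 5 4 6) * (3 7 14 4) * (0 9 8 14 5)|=|(0 9 8 14 4 6 2)(3 7 5)|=21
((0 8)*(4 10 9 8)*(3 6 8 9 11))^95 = (0 3 4 6 10 8 11)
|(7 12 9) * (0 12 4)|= 5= |(0 12 9 7 4)|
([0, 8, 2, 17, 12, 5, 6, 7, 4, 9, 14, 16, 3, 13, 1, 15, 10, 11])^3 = (1 12 11 14 4 17 10 8 3 16)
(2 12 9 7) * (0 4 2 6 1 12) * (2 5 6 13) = [4, 12, 0, 3, 5, 6, 1, 13, 8, 7, 10, 11, 9, 2] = (0 4 5 6 1 12 9 7 13 2)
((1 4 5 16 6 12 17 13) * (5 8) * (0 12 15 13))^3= (17)(1 5 15 4 16 13 8 6)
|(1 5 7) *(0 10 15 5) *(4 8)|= |(0 10 15 5 7 1)(4 8)|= 6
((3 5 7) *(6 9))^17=(3 7 5)(6 9)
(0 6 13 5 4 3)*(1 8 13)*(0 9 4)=[6, 8, 2, 9, 3, 0, 1, 7, 13, 4, 10, 11, 12, 5]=(0 6 1 8 13 5)(3 9 4)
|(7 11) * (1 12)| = 2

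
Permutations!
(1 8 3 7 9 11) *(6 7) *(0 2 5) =(0 2 5)(1 8 3 6 7 9 11) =[2, 8, 5, 6, 4, 0, 7, 9, 3, 11, 10, 1]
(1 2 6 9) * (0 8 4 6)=(0 8 4 6 9 1 2)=[8, 2, 0, 3, 6, 5, 9, 7, 4, 1]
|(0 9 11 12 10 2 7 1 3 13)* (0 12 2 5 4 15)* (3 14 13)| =|(0 9 11 2 7 1 14 13 12 10 5 4 15)| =13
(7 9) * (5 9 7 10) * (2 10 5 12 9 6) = [0, 1, 10, 3, 4, 6, 2, 7, 8, 5, 12, 11, 9] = (2 10 12 9 5 6)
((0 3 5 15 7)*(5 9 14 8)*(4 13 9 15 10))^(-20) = ((0 3 15 7)(4 13 9 14 8 5 10))^(-20) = (15)(4 13 9 14 8 5 10)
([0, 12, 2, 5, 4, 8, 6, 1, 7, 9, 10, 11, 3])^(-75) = (1 5)(3 7)(8 12)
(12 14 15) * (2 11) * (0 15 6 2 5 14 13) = (0 15 12 13)(2 11 5 14 6) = [15, 1, 11, 3, 4, 14, 2, 7, 8, 9, 10, 5, 13, 0, 6, 12]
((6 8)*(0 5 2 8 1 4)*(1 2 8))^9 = ((0 5 8 6 2 1 4))^9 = (0 8 2 4 5 6 1)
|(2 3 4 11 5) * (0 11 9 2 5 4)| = 6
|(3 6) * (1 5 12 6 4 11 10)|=|(1 5 12 6 3 4 11 10)|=8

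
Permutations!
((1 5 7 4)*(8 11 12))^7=((1 5 7 4)(8 11 12))^7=(1 4 7 5)(8 11 12)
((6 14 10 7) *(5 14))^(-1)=(5 6 7 10 14)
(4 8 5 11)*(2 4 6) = (2 4 8 5 11 6) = [0, 1, 4, 3, 8, 11, 2, 7, 5, 9, 10, 6]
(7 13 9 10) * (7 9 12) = (7 13 12)(9 10) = [0, 1, 2, 3, 4, 5, 6, 13, 8, 10, 9, 11, 7, 12]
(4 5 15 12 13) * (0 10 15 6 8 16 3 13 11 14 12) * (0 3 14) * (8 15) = (0 10 8 16 14 12 11)(3 13 4 5 6 15) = [10, 1, 2, 13, 5, 6, 15, 7, 16, 9, 8, 0, 11, 4, 12, 3, 14]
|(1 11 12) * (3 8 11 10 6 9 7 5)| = |(1 10 6 9 7 5 3 8 11 12)| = 10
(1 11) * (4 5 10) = (1 11)(4 5 10) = [0, 11, 2, 3, 5, 10, 6, 7, 8, 9, 4, 1]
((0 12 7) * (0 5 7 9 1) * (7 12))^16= (0 9 5)(1 12 7)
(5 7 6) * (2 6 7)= (7)(2 6 5)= [0, 1, 6, 3, 4, 2, 5, 7]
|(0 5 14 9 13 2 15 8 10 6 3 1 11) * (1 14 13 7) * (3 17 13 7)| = |(0 5 7 1 11)(2 15 8 10 6 17 13)(3 14 9)| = 105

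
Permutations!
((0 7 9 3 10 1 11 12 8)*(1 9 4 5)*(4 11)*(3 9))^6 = (0 7 11 12 8)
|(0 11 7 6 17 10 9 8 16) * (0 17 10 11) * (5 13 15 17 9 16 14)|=12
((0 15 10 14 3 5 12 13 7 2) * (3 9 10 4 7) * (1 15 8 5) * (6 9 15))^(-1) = (0 2 7 4 15 14 10 9 6 1 3 13 12 5 8)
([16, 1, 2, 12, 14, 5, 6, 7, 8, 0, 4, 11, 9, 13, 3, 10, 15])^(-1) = [9, 1, 2, 14, 10, 5, 6, 7, 8, 12, 15, 11, 3, 13, 4, 16, 0]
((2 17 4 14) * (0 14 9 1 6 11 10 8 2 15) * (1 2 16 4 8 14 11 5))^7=((0 11 10 14 15)(1 6 5)(2 17 8 16 4 9))^7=(0 10 15 11 14)(1 6 5)(2 17 8 16 4 9)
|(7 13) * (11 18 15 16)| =|(7 13)(11 18 15 16)| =4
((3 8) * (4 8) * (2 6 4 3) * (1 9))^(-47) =(1 9)(2 6 4 8)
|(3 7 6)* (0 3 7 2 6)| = 5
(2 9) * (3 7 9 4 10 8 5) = (2 4 10 8 5 3 7 9) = [0, 1, 4, 7, 10, 3, 6, 9, 5, 2, 8]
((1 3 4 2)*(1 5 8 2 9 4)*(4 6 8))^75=((1 3)(2 5 4 9 6 8))^75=(1 3)(2 9)(4 8)(5 6)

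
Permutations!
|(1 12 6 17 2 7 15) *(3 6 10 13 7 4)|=|(1 12 10 13 7 15)(2 4 3 6 17)|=30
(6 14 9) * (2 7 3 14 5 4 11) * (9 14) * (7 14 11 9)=(2 14 11)(3 7)(4 9 6 5)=[0, 1, 14, 7, 9, 4, 5, 3, 8, 6, 10, 2, 12, 13, 11]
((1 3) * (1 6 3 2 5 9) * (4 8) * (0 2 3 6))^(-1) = (0 3 1 9 5 2)(4 8)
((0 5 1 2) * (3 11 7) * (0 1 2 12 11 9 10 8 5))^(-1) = (1 2 5 8 10 9 3 7 11 12)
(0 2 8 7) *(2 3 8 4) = (0 3 8 7)(2 4) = [3, 1, 4, 8, 2, 5, 6, 0, 7]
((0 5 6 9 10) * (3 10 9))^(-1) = ((0 5 6 3 10))^(-1) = (0 10 3 6 5)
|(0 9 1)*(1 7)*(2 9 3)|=6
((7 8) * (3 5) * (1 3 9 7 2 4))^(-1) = (1 4 2 8 7 9 5 3) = ((1 3 5 9 7 8 2 4))^(-1)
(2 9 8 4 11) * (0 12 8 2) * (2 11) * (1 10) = [12, 10, 9, 3, 2, 5, 6, 7, 4, 11, 1, 0, 8] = (0 12 8 4 2 9 11)(1 10)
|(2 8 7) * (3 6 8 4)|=6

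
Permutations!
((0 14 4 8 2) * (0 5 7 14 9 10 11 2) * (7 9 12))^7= ((0 12 7 14 4 8)(2 5 9 10 11))^7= (0 12 7 14 4 8)(2 9 11 5 10)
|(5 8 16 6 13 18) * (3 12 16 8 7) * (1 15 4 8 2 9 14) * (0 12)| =63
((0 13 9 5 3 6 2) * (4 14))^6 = (14)(0 2 6 3 5 9 13)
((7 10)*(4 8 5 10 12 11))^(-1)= (4 11 12 7 10 5 8)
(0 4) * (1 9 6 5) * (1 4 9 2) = (0 9 6 5 4)(1 2) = [9, 2, 1, 3, 0, 4, 5, 7, 8, 6]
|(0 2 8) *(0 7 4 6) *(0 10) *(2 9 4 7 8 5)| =10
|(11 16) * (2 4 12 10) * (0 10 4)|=|(0 10 2)(4 12)(11 16)|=6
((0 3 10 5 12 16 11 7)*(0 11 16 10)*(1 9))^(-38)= (16)(5 12 10)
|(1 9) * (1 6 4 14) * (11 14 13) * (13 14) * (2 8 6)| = |(1 9 2 8 6 4 14)(11 13)| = 14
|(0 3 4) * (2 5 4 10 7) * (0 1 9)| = 9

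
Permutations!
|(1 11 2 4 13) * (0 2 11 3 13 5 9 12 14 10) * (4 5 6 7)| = 21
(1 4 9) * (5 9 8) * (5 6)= [0, 4, 2, 3, 8, 9, 5, 7, 6, 1]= (1 4 8 6 5 9)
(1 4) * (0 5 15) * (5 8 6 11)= [8, 4, 2, 3, 1, 15, 11, 7, 6, 9, 10, 5, 12, 13, 14, 0]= (0 8 6 11 5 15)(1 4)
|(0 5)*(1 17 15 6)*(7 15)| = 10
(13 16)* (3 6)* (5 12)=(3 6)(5 12)(13 16)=[0, 1, 2, 6, 4, 12, 3, 7, 8, 9, 10, 11, 5, 16, 14, 15, 13]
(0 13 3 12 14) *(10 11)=(0 13 3 12 14)(10 11)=[13, 1, 2, 12, 4, 5, 6, 7, 8, 9, 11, 10, 14, 3, 0]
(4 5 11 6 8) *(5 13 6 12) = (4 13 6 8)(5 11 12) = [0, 1, 2, 3, 13, 11, 8, 7, 4, 9, 10, 12, 5, 6]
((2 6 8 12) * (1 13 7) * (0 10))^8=(1 7 13)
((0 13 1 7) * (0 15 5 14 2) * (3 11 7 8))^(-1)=(0 2 14 5 15 7 11 3 8 1 13)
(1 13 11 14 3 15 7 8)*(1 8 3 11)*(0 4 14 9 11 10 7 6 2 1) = (0 4 14 10 7 3 15 6 2 1 13)(9 11) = [4, 13, 1, 15, 14, 5, 2, 3, 8, 11, 7, 9, 12, 0, 10, 6]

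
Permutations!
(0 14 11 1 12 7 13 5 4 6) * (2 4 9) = [14, 12, 4, 3, 6, 9, 0, 13, 8, 2, 10, 1, 7, 5, 11] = (0 14 11 1 12 7 13 5 9 2 4 6)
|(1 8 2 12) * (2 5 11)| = 6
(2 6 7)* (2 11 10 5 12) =(2 6 7 11 10 5 12) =[0, 1, 6, 3, 4, 12, 7, 11, 8, 9, 5, 10, 2]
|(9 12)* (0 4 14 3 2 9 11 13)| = 9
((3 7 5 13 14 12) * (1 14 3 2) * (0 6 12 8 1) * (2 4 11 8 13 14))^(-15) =(14)(0 6 12 4 11 8 1 2)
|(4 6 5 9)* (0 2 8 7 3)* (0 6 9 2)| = |(2 8 7 3 6 5)(4 9)| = 6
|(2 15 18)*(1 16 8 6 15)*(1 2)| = |(1 16 8 6 15 18)| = 6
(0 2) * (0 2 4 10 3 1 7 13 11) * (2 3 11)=(0 4 10 11)(1 7 13 2 3)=[4, 7, 3, 1, 10, 5, 6, 13, 8, 9, 11, 0, 12, 2]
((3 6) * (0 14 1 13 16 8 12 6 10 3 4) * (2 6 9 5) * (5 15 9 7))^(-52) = (0 5 16)(1 6 12)(2 8 14)(4 7 13)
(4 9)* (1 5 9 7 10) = (1 5 9 4 7 10) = [0, 5, 2, 3, 7, 9, 6, 10, 8, 4, 1]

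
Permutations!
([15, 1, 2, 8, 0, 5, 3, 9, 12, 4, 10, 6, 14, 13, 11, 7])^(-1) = [4, 1, 2, 6, 9, 5, 11, 15, 3, 7, 10, 14, 8, 13, 12, 0]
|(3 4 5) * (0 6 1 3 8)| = |(0 6 1 3 4 5 8)| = 7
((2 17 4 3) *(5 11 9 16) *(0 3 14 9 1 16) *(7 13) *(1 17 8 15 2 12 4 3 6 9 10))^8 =((0 6 9)(1 16 5 11 17 3 12 4 14 10)(2 8 15)(7 13))^8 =(0 9 6)(1 14 12 17 5)(2 15 8)(3 11 16 10 4)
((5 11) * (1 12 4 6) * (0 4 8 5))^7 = (0 11 5 8 12 1 6 4)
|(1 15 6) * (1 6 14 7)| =|(1 15 14 7)| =4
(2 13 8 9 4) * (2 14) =(2 13 8 9 4 14) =[0, 1, 13, 3, 14, 5, 6, 7, 9, 4, 10, 11, 12, 8, 2]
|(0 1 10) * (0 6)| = |(0 1 10 6)| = 4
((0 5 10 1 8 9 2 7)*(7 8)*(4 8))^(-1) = (0 7 1 10 5)(2 9 8 4)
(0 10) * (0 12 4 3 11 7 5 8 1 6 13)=[10, 6, 2, 11, 3, 8, 13, 5, 1, 9, 12, 7, 4, 0]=(0 10 12 4 3 11 7 5 8 1 6 13)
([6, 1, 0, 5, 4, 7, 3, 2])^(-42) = [0, 1, 2, 3, 4, 5, 6, 7]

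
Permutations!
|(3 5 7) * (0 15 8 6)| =|(0 15 8 6)(3 5 7)| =12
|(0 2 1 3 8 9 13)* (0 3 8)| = |(0 2 1 8 9 13 3)| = 7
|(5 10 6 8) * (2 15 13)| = |(2 15 13)(5 10 6 8)| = 12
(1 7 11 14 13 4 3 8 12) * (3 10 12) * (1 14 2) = (1 7 11 2)(3 8)(4 10 12 14 13) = [0, 7, 1, 8, 10, 5, 6, 11, 3, 9, 12, 2, 14, 4, 13]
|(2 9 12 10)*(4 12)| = 5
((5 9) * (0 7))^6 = (9) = ((0 7)(5 9))^6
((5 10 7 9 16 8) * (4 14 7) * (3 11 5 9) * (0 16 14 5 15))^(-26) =(0 16 8 9 14 7 3 11 15)(4 5 10)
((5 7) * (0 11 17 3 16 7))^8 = (0 11 17 3 16 7 5)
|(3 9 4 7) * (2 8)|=4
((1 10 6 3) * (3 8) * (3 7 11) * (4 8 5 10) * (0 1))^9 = ((0 1 4 8 7 11 3)(5 10 6))^9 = (0 4 7 3 1 8 11)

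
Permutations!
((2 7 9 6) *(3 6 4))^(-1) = (2 6 3 4 9 7)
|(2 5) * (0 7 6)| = |(0 7 6)(2 5)| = 6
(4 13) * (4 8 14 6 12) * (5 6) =(4 13 8 14 5 6 12) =[0, 1, 2, 3, 13, 6, 12, 7, 14, 9, 10, 11, 4, 8, 5]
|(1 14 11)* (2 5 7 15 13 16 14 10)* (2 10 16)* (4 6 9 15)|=|(1 16 14 11)(2 5 7 4 6 9 15 13)|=8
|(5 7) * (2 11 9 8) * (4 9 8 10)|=|(2 11 8)(4 9 10)(5 7)|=6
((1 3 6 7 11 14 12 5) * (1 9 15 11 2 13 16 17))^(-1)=((1 3 6 7 2 13 16 17)(5 9 15 11 14 12))^(-1)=(1 17 16 13 2 7 6 3)(5 12 14 11 15 9)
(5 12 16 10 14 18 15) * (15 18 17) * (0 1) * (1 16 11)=[16, 0, 2, 3, 4, 12, 6, 7, 8, 9, 14, 1, 11, 13, 17, 5, 10, 15, 18]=(18)(0 16 10 14 17 15 5 12 11 1)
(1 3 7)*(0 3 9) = (0 3 7 1 9) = [3, 9, 2, 7, 4, 5, 6, 1, 8, 0]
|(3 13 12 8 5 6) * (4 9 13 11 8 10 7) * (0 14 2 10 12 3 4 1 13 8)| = |(0 14 2 10 7 1 13 3 11)(4 9 8 5 6)| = 45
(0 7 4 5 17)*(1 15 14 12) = (0 7 4 5 17)(1 15 14 12) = [7, 15, 2, 3, 5, 17, 6, 4, 8, 9, 10, 11, 1, 13, 12, 14, 16, 0]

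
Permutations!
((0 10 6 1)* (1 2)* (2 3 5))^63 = (10)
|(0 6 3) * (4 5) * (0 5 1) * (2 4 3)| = 10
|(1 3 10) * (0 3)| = 4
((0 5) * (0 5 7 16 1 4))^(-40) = ((0 7 16 1 4))^(-40) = (16)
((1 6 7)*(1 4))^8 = (7)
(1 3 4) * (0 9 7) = (0 9 7)(1 3 4) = [9, 3, 2, 4, 1, 5, 6, 0, 8, 7]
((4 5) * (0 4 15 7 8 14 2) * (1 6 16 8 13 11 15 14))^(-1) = ((0 4 5 14 2)(1 6 16 8)(7 13 11 15))^(-1) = (0 2 14 5 4)(1 8 16 6)(7 15 11 13)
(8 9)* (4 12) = [0, 1, 2, 3, 12, 5, 6, 7, 9, 8, 10, 11, 4] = (4 12)(8 9)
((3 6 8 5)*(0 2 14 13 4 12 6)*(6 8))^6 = ((0 2 14 13 4 12 8 5 3))^6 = (0 8 13)(2 5 4)(3 12 14)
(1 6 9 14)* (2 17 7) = (1 6 9 14)(2 17 7) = [0, 6, 17, 3, 4, 5, 9, 2, 8, 14, 10, 11, 12, 13, 1, 15, 16, 7]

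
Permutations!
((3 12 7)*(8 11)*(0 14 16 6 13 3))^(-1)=((0 14 16 6 13 3 12 7)(8 11))^(-1)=(0 7 12 3 13 6 16 14)(8 11)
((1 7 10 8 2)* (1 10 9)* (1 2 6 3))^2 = (1 9 10 6)(2 8 3 7)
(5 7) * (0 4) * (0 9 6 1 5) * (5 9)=(0 4 5 7)(1 9 6)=[4, 9, 2, 3, 5, 7, 1, 0, 8, 6]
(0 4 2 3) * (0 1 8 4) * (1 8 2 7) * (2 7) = [0, 7, 3, 8, 2, 5, 6, 1, 4] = (1 7)(2 3 8 4)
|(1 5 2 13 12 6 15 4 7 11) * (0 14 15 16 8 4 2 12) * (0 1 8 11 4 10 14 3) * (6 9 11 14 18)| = |(0 3)(1 5 12 9 11 8 10 18 6 16 14 15 2 13)(4 7)| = 14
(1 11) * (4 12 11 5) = [0, 5, 2, 3, 12, 4, 6, 7, 8, 9, 10, 1, 11] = (1 5 4 12 11)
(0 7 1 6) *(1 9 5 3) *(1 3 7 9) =(0 9 5 7 1 6) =[9, 6, 2, 3, 4, 7, 0, 1, 8, 5]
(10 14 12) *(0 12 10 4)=(0 12 4)(10 14)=[12, 1, 2, 3, 0, 5, 6, 7, 8, 9, 14, 11, 4, 13, 10]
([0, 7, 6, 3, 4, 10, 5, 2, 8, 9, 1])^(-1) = [0, 10, 7, 3, 4, 6, 2, 1, 8, 9, 5]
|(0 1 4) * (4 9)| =|(0 1 9 4)| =4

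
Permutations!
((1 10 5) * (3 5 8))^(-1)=(1 5 3 8 10)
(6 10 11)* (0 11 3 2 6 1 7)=(0 11 1 7)(2 6 10 3)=[11, 7, 6, 2, 4, 5, 10, 0, 8, 9, 3, 1]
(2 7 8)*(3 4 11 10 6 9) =(2 7 8)(3 4 11 10 6 9) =[0, 1, 7, 4, 11, 5, 9, 8, 2, 3, 6, 10]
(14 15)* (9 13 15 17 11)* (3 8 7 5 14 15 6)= (3 8 7 5 14 17 11 9 13 6)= [0, 1, 2, 8, 4, 14, 3, 5, 7, 13, 10, 9, 12, 6, 17, 15, 16, 11]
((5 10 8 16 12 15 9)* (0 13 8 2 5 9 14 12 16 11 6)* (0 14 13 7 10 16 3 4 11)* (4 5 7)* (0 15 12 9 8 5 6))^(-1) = ((0 4 11)(2 7 10)(3 6 14 9 8 15 13 5 16))^(-1) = (0 11 4)(2 10 7)(3 16 5 13 15 8 9 14 6)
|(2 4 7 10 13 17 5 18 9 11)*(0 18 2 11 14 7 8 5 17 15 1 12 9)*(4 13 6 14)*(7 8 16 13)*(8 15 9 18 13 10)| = |(0 13 9 4 16 10 6 14 15 1 12 18)(2 7 8 5)| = 12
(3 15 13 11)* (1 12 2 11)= [0, 12, 11, 15, 4, 5, 6, 7, 8, 9, 10, 3, 2, 1, 14, 13]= (1 12 2 11 3 15 13)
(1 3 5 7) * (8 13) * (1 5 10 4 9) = (1 3 10 4 9)(5 7)(8 13) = [0, 3, 2, 10, 9, 7, 6, 5, 13, 1, 4, 11, 12, 8]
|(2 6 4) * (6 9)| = 4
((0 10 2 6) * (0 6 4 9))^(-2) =(0 4 10 9 2)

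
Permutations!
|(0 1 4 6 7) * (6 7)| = |(0 1 4 7)| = 4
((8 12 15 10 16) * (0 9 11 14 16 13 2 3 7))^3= ((0 9 11 14 16 8 12 15 10 13 2 3 7))^3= (0 14 12 13 7 11 8 10 3 9 16 15 2)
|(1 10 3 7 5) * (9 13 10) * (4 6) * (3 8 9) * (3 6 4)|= 20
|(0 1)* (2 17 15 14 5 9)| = 6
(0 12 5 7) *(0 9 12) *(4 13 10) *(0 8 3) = (0 8 3)(4 13 10)(5 7 9 12) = [8, 1, 2, 0, 13, 7, 6, 9, 3, 12, 4, 11, 5, 10]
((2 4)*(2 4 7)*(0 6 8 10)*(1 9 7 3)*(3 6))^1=((0 3 1 9 7 2 6 8 10))^1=(0 3 1 9 7 2 6 8 10)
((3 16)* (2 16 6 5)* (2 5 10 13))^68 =(2 3 10)(6 13 16)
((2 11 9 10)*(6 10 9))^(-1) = (2 10 6 11)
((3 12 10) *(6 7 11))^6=(12)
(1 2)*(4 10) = (1 2)(4 10) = [0, 2, 1, 3, 10, 5, 6, 7, 8, 9, 4]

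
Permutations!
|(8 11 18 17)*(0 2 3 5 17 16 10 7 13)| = 12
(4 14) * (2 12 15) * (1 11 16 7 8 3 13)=(1 11 16 7 8 3 13)(2 12 15)(4 14)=[0, 11, 12, 13, 14, 5, 6, 8, 3, 9, 10, 16, 15, 1, 4, 2, 7]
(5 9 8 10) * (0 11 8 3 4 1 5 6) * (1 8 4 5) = (0 11 4 8 10 6)(3 5 9) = [11, 1, 2, 5, 8, 9, 0, 7, 10, 3, 6, 4]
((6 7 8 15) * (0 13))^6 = (6 8)(7 15)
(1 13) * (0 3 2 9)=(0 3 2 9)(1 13)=[3, 13, 9, 2, 4, 5, 6, 7, 8, 0, 10, 11, 12, 1]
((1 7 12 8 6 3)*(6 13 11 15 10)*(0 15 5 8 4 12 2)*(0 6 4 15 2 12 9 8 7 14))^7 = (0 2 6 3 1 14)(4 12 11 9 15 5 8 10 7 13) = ((0 2 6 3 1 14)(4 9 8 13 11 5 7 12 15 10))^7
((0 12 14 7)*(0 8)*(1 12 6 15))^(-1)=((0 6 15 1 12 14 7 8))^(-1)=(0 8 7 14 12 1 15 6)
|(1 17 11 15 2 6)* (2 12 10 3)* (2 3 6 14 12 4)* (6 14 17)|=|(1 6)(2 17 11 15 4)(10 14 12)|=30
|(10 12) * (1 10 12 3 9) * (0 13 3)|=6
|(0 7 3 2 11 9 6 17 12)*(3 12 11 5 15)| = 12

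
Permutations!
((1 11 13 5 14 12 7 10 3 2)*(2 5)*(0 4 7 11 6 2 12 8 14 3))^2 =(14)(0 7)(1 2 6)(4 10)(11 12 13)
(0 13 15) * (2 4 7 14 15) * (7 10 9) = (0 13 2 4 10 9 7 14 15) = [13, 1, 4, 3, 10, 5, 6, 14, 8, 7, 9, 11, 12, 2, 15, 0]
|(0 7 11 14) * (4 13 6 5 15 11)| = 9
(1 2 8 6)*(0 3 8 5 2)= [3, 0, 5, 8, 4, 2, 1, 7, 6]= (0 3 8 6 1)(2 5)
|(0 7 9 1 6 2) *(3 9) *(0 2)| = 6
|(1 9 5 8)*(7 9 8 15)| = 4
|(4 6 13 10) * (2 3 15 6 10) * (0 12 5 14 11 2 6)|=|(0 12 5 14 11 2 3 15)(4 10)(6 13)|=8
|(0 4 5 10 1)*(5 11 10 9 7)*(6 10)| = 6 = |(0 4 11 6 10 1)(5 9 7)|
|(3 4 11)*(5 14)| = 6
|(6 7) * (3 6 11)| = |(3 6 7 11)| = 4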